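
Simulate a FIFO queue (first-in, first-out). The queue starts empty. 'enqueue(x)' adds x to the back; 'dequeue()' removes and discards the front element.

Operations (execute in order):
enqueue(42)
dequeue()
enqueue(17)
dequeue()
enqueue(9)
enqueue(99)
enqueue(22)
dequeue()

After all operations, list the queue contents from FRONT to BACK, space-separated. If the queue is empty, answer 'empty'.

Answer: 99 22

Derivation:
enqueue(42): [42]
dequeue(): []
enqueue(17): [17]
dequeue(): []
enqueue(9): [9]
enqueue(99): [9, 99]
enqueue(22): [9, 99, 22]
dequeue(): [99, 22]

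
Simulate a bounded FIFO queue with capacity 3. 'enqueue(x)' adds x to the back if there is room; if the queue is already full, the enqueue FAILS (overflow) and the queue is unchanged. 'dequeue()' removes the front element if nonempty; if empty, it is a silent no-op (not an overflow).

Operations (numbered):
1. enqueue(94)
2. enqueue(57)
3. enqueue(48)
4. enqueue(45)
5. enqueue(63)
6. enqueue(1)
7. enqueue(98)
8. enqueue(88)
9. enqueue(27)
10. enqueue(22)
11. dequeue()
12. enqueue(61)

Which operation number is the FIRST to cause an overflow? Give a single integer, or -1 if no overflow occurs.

Answer: 4

Derivation:
1. enqueue(94): size=1
2. enqueue(57): size=2
3. enqueue(48): size=3
4. enqueue(45): size=3=cap → OVERFLOW (fail)
5. enqueue(63): size=3=cap → OVERFLOW (fail)
6. enqueue(1): size=3=cap → OVERFLOW (fail)
7. enqueue(98): size=3=cap → OVERFLOW (fail)
8. enqueue(88): size=3=cap → OVERFLOW (fail)
9. enqueue(27): size=3=cap → OVERFLOW (fail)
10. enqueue(22): size=3=cap → OVERFLOW (fail)
11. dequeue(): size=2
12. enqueue(61): size=3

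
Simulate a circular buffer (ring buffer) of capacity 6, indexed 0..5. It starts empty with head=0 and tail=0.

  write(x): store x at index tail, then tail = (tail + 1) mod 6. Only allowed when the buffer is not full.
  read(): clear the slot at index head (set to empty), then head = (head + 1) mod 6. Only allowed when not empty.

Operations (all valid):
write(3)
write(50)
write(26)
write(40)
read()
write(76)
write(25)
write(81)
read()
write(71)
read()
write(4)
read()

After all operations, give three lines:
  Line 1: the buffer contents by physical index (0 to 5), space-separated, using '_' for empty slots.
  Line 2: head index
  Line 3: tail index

write(3): buf=[3 _ _ _ _ _], head=0, tail=1, size=1
write(50): buf=[3 50 _ _ _ _], head=0, tail=2, size=2
write(26): buf=[3 50 26 _ _ _], head=0, tail=3, size=3
write(40): buf=[3 50 26 40 _ _], head=0, tail=4, size=4
read(): buf=[_ 50 26 40 _ _], head=1, tail=4, size=3
write(76): buf=[_ 50 26 40 76 _], head=1, tail=5, size=4
write(25): buf=[_ 50 26 40 76 25], head=1, tail=0, size=5
write(81): buf=[81 50 26 40 76 25], head=1, tail=1, size=6
read(): buf=[81 _ 26 40 76 25], head=2, tail=1, size=5
write(71): buf=[81 71 26 40 76 25], head=2, tail=2, size=6
read(): buf=[81 71 _ 40 76 25], head=3, tail=2, size=5
write(4): buf=[81 71 4 40 76 25], head=3, tail=3, size=6
read(): buf=[81 71 4 _ 76 25], head=4, tail=3, size=5

Answer: 81 71 4 _ 76 25
4
3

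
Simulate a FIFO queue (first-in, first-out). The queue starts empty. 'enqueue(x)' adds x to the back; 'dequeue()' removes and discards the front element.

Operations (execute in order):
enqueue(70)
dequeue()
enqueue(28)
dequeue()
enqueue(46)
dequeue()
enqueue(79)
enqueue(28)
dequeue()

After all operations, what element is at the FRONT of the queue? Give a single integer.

enqueue(70): queue = [70]
dequeue(): queue = []
enqueue(28): queue = [28]
dequeue(): queue = []
enqueue(46): queue = [46]
dequeue(): queue = []
enqueue(79): queue = [79]
enqueue(28): queue = [79, 28]
dequeue(): queue = [28]

Answer: 28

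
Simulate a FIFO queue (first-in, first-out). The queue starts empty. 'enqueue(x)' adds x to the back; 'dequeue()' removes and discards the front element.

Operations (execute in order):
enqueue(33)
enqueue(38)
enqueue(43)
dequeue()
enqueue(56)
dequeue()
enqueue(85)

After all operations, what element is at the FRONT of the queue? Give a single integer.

Answer: 43

Derivation:
enqueue(33): queue = [33]
enqueue(38): queue = [33, 38]
enqueue(43): queue = [33, 38, 43]
dequeue(): queue = [38, 43]
enqueue(56): queue = [38, 43, 56]
dequeue(): queue = [43, 56]
enqueue(85): queue = [43, 56, 85]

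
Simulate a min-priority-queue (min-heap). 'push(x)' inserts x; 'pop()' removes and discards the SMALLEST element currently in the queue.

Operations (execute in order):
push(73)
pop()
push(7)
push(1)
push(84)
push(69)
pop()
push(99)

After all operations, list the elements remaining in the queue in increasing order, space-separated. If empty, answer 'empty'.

Answer: 7 69 84 99

Derivation:
push(73): heap contents = [73]
pop() → 73: heap contents = []
push(7): heap contents = [7]
push(1): heap contents = [1, 7]
push(84): heap contents = [1, 7, 84]
push(69): heap contents = [1, 7, 69, 84]
pop() → 1: heap contents = [7, 69, 84]
push(99): heap contents = [7, 69, 84, 99]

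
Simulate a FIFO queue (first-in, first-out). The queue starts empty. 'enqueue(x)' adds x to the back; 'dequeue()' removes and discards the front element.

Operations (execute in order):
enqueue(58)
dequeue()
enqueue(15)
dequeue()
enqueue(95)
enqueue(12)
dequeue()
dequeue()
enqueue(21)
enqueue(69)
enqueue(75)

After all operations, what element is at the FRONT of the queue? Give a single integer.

enqueue(58): queue = [58]
dequeue(): queue = []
enqueue(15): queue = [15]
dequeue(): queue = []
enqueue(95): queue = [95]
enqueue(12): queue = [95, 12]
dequeue(): queue = [12]
dequeue(): queue = []
enqueue(21): queue = [21]
enqueue(69): queue = [21, 69]
enqueue(75): queue = [21, 69, 75]

Answer: 21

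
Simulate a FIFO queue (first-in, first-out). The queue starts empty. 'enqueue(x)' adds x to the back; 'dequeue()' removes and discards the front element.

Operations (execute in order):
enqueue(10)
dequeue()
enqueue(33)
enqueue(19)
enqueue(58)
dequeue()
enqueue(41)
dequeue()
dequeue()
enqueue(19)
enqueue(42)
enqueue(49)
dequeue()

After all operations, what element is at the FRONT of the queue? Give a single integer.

Answer: 19

Derivation:
enqueue(10): queue = [10]
dequeue(): queue = []
enqueue(33): queue = [33]
enqueue(19): queue = [33, 19]
enqueue(58): queue = [33, 19, 58]
dequeue(): queue = [19, 58]
enqueue(41): queue = [19, 58, 41]
dequeue(): queue = [58, 41]
dequeue(): queue = [41]
enqueue(19): queue = [41, 19]
enqueue(42): queue = [41, 19, 42]
enqueue(49): queue = [41, 19, 42, 49]
dequeue(): queue = [19, 42, 49]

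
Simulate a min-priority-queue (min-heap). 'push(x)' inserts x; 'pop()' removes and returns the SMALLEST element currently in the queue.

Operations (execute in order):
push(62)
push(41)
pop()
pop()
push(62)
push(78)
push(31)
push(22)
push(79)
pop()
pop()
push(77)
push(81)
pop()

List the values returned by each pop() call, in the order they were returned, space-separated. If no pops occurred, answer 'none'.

Answer: 41 62 22 31 62

Derivation:
push(62): heap contents = [62]
push(41): heap contents = [41, 62]
pop() → 41: heap contents = [62]
pop() → 62: heap contents = []
push(62): heap contents = [62]
push(78): heap contents = [62, 78]
push(31): heap contents = [31, 62, 78]
push(22): heap contents = [22, 31, 62, 78]
push(79): heap contents = [22, 31, 62, 78, 79]
pop() → 22: heap contents = [31, 62, 78, 79]
pop() → 31: heap contents = [62, 78, 79]
push(77): heap contents = [62, 77, 78, 79]
push(81): heap contents = [62, 77, 78, 79, 81]
pop() → 62: heap contents = [77, 78, 79, 81]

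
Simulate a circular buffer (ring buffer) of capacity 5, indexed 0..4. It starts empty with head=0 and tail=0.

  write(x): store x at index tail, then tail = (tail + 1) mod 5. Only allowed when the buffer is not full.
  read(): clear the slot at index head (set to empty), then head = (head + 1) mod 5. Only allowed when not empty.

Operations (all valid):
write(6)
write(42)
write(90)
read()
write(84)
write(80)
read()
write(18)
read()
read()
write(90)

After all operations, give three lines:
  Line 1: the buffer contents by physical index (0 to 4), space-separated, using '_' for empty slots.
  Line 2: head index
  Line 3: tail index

write(6): buf=[6 _ _ _ _], head=0, tail=1, size=1
write(42): buf=[6 42 _ _ _], head=0, tail=2, size=2
write(90): buf=[6 42 90 _ _], head=0, tail=3, size=3
read(): buf=[_ 42 90 _ _], head=1, tail=3, size=2
write(84): buf=[_ 42 90 84 _], head=1, tail=4, size=3
write(80): buf=[_ 42 90 84 80], head=1, tail=0, size=4
read(): buf=[_ _ 90 84 80], head=2, tail=0, size=3
write(18): buf=[18 _ 90 84 80], head=2, tail=1, size=4
read(): buf=[18 _ _ 84 80], head=3, tail=1, size=3
read(): buf=[18 _ _ _ 80], head=4, tail=1, size=2
write(90): buf=[18 90 _ _ 80], head=4, tail=2, size=3

Answer: 18 90 _ _ 80
4
2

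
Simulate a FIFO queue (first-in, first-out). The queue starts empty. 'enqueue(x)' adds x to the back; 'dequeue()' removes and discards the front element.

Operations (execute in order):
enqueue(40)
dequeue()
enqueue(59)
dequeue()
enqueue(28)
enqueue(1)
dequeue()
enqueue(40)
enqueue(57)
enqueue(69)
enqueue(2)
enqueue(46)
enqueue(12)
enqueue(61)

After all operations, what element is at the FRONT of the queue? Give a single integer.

enqueue(40): queue = [40]
dequeue(): queue = []
enqueue(59): queue = [59]
dequeue(): queue = []
enqueue(28): queue = [28]
enqueue(1): queue = [28, 1]
dequeue(): queue = [1]
enqueue(40): queue = [1, 40]
enqueue(57): queue = [1, 40, 57]
enqueue(69): queue = [1, 40, 57, 69]
enqueue(2): queue = [1, 40, 57, 69, 2]
enqueue(46): queue = [1, 40, 57, 69, 2, 46]
enqueue(12): queue = [1, 40, 57, 69, 2, 46, 12]
enqueue(61): queue = [1, 40, 57, 69, 2, 46, 12, 61]

Answer: 1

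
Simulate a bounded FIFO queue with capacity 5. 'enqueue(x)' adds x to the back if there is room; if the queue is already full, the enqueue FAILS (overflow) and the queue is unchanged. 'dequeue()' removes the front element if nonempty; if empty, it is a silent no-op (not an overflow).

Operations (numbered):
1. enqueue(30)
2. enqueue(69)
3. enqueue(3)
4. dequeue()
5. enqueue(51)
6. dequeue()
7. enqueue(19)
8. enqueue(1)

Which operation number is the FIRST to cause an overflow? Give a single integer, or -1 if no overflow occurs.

Answer: -1

Derivation:
1. enqueue(30): size=1
2. enqueue(69): size=2
3. enqueue(3): size=3
4. dequeue(): size=2
5. enqueue(51): size=3
6. dequeue(): size=2
7. enqueue(19): size=3
8. enqueue(1): size=4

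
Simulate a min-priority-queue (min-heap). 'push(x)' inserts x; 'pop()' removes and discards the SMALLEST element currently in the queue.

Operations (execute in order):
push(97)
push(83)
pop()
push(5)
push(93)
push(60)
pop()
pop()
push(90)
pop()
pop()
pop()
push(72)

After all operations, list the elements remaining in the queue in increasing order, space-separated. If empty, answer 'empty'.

push(97): heap contents = [97]
push(83): heap contents = [83, 97]
pop() → 83: heap contents = [97]
push(5): heap contents = [5, 97]
push(93): heap contents = [5, 93, 97]
push(60): heap contents = [5, 60, 93, 97]
pop() → 5: heap contents = [60, 93, 97]
pop() → 60: heap contents = [93, 97]
push(90): heap contents = [90, 93, 97]
pop() → 90: heap contents = [93, 97]
pop() → 93: heap contents = [97]
pop() → 97: heap contents = []
push(72): heap contents = [72]

Answer: 72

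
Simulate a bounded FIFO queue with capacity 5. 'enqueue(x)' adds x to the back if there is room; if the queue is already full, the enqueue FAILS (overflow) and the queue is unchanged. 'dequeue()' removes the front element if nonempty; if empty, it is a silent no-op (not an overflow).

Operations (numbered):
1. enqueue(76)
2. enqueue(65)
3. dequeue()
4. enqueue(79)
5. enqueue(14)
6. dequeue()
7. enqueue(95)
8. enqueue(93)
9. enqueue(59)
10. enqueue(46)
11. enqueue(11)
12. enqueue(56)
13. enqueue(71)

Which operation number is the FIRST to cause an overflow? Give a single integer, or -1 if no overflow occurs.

1. enqueue(76): size=1
2. enqueue(65): size=2
3. dequeue(): size=1
4. enqueue(79): size=2
5. enqueue(14): size=3
6. dequeue(): size=2
7. enqueue(95): size=3
8. enqueue(93): size=4
9. enqueue(59): size=5
10. enqueue(46): size=5=cap → OVERFLOW (fail)
11. enqueue(11): size=5=cap → OVERFLOW (fail)
12. enqueue(56): size=5=cap → OVERFLOW (fail)
13. enqueue(71): size=5=cap → OVERFLOW (fail)

Answer: 10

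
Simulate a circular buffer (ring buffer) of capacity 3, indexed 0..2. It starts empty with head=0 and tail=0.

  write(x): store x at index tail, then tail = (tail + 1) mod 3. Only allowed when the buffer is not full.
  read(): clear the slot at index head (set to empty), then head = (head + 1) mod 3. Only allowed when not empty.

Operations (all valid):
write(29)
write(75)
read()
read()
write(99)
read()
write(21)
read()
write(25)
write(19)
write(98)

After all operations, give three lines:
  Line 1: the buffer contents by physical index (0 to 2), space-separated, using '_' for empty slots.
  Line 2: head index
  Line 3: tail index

Answer: 98 25 19
1
1

Derivation:
write(29): buf=[29 _ _], head=0, tail=1, size=1
write(75): buf=[29 75 _], head=0, tail=2, size=2
read(): buf=[_ 75 _], head=1, tail=2, size=1
read(): buf=[_ _ _], head=2, tail=2, size=0
write(99): buf=[_ _ 99], head=2, tail=0, size=1
read(): buf=[_ _ _], head=0, tail=0, size=0
write(21): buf=[21 _ _], head=0, tail=1, size=1
read(): buf=[_ _ _], head=1, tail=1, size=0
write(25): buf=[_ 25 _], head=1, tail=2, size=1
write(19): buf=[_ 25 19], head=1, tail=0, size=2
write(98): buf=[98 25 19], head=1, tail=1, size=3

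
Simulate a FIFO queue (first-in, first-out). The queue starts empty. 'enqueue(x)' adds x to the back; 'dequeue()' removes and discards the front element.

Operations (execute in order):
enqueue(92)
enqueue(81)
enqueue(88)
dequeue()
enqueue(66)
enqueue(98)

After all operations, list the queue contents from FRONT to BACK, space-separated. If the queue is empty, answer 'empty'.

Answer: 81 88 66 98

Derivation:
enqueue(92): [92]
enqueue(81): [92, 81]
enqueue(88): [92, 81, 88]
dequeue(): [81, 88]
enqueue(66): [81, 88, 66]
enqueue(98): [81, 88, 66, 98]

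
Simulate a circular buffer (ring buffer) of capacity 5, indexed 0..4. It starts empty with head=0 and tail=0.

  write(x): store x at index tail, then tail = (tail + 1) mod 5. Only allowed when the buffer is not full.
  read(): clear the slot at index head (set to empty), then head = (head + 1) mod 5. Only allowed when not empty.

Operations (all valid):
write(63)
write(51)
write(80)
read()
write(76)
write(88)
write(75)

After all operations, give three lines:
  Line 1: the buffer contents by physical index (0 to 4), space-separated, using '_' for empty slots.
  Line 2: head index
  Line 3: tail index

write(63): buf=[63 _ _ _ _], head=0, tail=1, size=1
write(51): buf=[63 51 _ _ _], head=0, tail=2, size=2
write(80): buf=[63 51 80 _ _], head=0, tail=3, size=3
read(): buf=[_ 51 80 _ _], head=1, tail=3, size=2
write(76): buf=[_ 51 80 76 _], head=1, tail=4, size=3
write(88): buf=[_ 51 80 76 88], head=1, tail=0, size=4
write(75): buf=[75 51 80 76 88], head=1, tail=1, size=5

Answer: 75 51 80 76 88
1
1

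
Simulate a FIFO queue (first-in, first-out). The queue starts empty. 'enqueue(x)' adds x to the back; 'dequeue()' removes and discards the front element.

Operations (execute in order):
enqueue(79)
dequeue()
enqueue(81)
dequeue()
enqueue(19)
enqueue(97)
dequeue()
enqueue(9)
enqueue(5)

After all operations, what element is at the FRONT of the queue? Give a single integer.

enqueue(79): queue = [79]
dequeue(): queue = []
enqueue(81): queue = [81]
dequeue(): queue = []
enqueue(19): queue = [19]
enqueue(97): queue = [19, 97]
dequeue(): queue = [97]
enqueue(9): queue = [97, 9]
enqueue(5): queue = [97, 9, 5]

Answer: 97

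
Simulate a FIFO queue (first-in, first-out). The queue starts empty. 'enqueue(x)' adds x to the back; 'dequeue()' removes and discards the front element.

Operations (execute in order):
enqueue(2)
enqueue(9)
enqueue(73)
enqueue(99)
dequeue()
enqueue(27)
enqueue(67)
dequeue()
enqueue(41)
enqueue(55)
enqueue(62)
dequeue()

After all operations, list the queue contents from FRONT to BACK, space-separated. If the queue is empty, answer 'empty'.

enqueue(2): [2]
enqueue(9): [2, 9]
enqueue(73): [2, 9, 73]
enqueue(99): [2, 9, 73, 99]
dequeue(): [9, 73, 99]
enqueue(27): [9, 73, 99, 27]
enqueue(67): [9, 73, 99, 27, 67]
dequeue(): [73, 99, 27, 67]
enqueue(41): [73, 99, 27, 67, 41]
enqueue(55): [73, 99, 27, 67, 41, 55]
enqueue(62): [73, 99, 27, 67, 41, 55, 62]
dequeue(): [99, 27, 67, 41, 55, 62]

Answer: 99 27 67 41 55 62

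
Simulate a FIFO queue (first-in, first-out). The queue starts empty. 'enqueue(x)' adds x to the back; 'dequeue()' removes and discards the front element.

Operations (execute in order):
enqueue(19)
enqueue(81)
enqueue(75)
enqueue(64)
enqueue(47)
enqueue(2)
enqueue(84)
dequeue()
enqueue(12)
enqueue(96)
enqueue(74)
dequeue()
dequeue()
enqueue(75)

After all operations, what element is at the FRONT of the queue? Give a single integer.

enqueue(19): queue = [19]
enqueue(81): queue = [19, 81]
enqueue(75): queue = [19, 81, 75]
enqueue(64): queue = [19, 81, 75, 64]
enqueue(47): queue = [19, 81, 75, 64, 47]
enqueue(2): queue = [19, 81, 75, 64, 47, 2]
enqueue(84): queue = [19, 81, 75, 64, 47, 2, 84]
dequeue(): queue = [81, 75, 64, 47, 2, 84]
enqueue(12): queue = [81, 75, 64, 47, 2, 84, 12]
enqueue(96): queue = [81, 75, 64, 47, 2, 84, 12, 96]
enqueue(74): queue = [81, 75, 64, 47, 2, 84, 12, 96, 74]
dequeue(): queue = [75, 64, 47, 2, 84, 12, 96, 74]
dequeue(): queue = [64, 47, 2, 84, 12, 96, 74]
enqueue(75): queue = [64, 47, 2, 84, 12, 96, 74, 75]

Answer: 64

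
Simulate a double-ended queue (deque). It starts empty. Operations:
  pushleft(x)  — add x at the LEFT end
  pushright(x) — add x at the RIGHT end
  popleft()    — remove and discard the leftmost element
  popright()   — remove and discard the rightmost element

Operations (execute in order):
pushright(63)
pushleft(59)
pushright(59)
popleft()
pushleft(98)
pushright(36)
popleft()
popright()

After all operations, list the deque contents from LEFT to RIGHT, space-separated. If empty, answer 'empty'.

pushright(63): [63]
pushleft(59): [59, 63]
pushright(59): [59, 63, 59]
popleft(): [63, 59]
pushleft(98): [98, 63, 59]
pushright(36): [98, 63, 59, 36]
popleft(): [63, 59, 36]
popright(): [63, 59]

Answer: 63 59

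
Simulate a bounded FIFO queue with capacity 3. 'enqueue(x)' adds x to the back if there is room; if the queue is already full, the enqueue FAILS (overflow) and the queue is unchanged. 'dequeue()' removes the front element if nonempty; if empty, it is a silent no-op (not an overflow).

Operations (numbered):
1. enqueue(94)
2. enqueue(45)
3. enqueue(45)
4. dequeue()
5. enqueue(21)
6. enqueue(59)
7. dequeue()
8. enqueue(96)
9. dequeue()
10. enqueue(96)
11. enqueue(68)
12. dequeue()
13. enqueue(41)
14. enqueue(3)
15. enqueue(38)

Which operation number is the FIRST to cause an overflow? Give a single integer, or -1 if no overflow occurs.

Answer: 6

Derivation:
1. enqueue(94): size=1
2. enqueue(45): size=2
3. enqueue(45): size=3
4. dequeue(): size=2
5. enqueue(21): size=3
6. enqueue(59): size=3=cap → OVERFLOW (fail)
7. dequeue(): size=2
8. enqueue(96): size=3
9. dequeue(): size=2
10. enqueue(96): size=3
11. enqueue(68): size=3=cap → OVERFLOW (fail)
12. dequeue(): size=2
13. enqueue(41): size=3
14. enqueue(3): size=3=cap → OVERFLOW (fail)
15. enqueue(38): size=3=cap → OVERFLOW (fail)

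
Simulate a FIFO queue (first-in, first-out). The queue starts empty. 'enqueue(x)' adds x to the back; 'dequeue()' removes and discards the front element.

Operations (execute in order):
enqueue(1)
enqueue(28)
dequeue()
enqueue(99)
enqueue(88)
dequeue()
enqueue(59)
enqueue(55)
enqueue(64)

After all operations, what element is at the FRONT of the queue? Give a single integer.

enqueue(1): queue = [1]
enqueue(28): queue = [1, 28]
dequeue(): queue = [28]
enqueue(99): queue = [28, 99]
enqueue(88): queue = [28, 99, 88]
dequeue(): queue = [99, 88]
enqueue(59): queue = [99, 88, 59]
enqueue(55): queue = [99, 88, 59, 55]
enqueue(64): queue = [99, 88, 59, 55, 64]

Answer: 99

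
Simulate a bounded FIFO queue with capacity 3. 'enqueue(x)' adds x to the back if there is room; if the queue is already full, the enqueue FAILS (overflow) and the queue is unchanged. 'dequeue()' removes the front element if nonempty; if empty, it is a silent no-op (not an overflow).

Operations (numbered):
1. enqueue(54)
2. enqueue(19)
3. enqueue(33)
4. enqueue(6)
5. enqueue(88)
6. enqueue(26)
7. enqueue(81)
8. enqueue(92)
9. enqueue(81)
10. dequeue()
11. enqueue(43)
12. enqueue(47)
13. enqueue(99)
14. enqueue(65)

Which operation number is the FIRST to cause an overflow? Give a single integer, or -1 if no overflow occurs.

Answer: 4

Derivation:
1. enqueue(54): size=1
2. enqueue(19): size=2
3. enqueue(33): size=3
4. enqueue(6): size=3=cap → OVERFLOW (fail)
5. enqueue(88): size=3=cap → OVERFLOW (fail)
6. enqueue(26): size=3=cap → OVERFLOW (fail)
7. enqueue(81): size=3=cap → OVERFLOW (fail)
8. enqueue(92): size=3=cap → OVERFLOW (fail)
9. enqueue(81): size=3=cap → OVERFLOW (fail)
10. dequeue(): size=2
11. enqueue(43): size=3
12. enqueue(47): size=3=cap → OVERFLOW (fail)
13. enqueue(99): size=3=cap → OVERFLOW (fail)
14. enqueue(65): size=3=cap → OVERFLOW (fail)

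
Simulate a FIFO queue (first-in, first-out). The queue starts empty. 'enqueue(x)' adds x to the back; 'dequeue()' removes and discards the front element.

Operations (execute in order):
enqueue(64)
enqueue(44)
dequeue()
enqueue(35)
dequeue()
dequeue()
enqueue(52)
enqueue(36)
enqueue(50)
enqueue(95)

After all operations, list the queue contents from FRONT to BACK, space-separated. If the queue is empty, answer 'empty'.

Answer: 52 36 50 95

Derivation:
enqueue(64): [64]
enqueue(44): [64, 44]
dequeue(): [44]
enqueue(35): [44, 35]
dequeue(): [35]
dequeue(): []
enqueue(52): [52]
enqueue(36): [52, 36]
enqueue(50): [52, 36, 50]
enqueue(95): [52, 36, 50, 95]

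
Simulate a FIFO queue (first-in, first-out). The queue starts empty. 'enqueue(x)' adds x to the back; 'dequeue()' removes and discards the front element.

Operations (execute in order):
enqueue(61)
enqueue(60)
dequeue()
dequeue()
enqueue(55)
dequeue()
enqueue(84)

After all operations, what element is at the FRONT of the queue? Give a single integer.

enqueue(61): queue = [61]
enqueue(60): queue = [61, 60]
dequeue(): queue = [60]
dequeue(): queue = []
enqueue(55): queue = [55]
dequeue(): queue = []
enqueue(84): queue = [84]

Answer: 84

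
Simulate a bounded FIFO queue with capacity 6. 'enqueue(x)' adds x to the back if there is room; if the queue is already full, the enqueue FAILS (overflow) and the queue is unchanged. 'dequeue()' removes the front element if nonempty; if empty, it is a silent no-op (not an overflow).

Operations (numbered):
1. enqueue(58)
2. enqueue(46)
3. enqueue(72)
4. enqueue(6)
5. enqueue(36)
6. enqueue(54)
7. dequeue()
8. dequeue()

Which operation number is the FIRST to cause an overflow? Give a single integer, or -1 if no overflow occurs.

Answer: -1

Derivation:
1. enqueue(58): size=1
2. enqueue(46): size=2
3. enqueue(72): size=3
4. enqueue(6): size=4
5. enqueue(36): size=5
6. enqueue(54): size=6
7. dequeue(): size=5
8. dequeue(): size=4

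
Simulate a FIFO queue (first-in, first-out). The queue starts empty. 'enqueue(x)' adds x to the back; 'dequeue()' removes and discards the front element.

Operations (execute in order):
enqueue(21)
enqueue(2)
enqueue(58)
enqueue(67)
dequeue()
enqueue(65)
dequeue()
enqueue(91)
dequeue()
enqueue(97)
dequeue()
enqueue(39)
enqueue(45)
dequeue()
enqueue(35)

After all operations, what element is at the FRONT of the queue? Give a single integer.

enqueue(21): queue = [21]
enqueue(2): queue = [21, 2]
enqueue(58): queue = [21, 2, 58]
enqueue(67): queue = [21, 2, 58, 67]
dequeue(): queue = [2, 58, 67]
enqueue(65): queue = [2, 58, 67, 65]
dequeue(): queue = [58, 67, 65]
enqueue(91): queue = [58, 67, 65, 91]
dequeue(): queue = [67, 65, 91]
enqueue(97): queue = [67, 65, 91, 97]
dequeue(): queue = [65, 91, 97]
enqueue(39): queue = [65, 91, 97, 39]
enqueue(45): queue = [65, 91, 97, 39, 45]
dequeue(): queue = [91, 97, 39, 45]
enqueue(35): queue = [91, 97, 39, 45, 35]

Answer: 91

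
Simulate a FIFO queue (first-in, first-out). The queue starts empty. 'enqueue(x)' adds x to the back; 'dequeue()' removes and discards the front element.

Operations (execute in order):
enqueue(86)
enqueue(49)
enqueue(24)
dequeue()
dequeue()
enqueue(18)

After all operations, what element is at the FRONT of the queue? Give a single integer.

Answer: 24

Derivation:
enqueue(86): queue = [86]
enqueue(49): queue = [86, 49]
enqueue(24): queue = [86, 49, 24]
dequeue(): queue = [49, 24]
dequeue(): queue = [24]
enqueue(18): queue = [24, 18]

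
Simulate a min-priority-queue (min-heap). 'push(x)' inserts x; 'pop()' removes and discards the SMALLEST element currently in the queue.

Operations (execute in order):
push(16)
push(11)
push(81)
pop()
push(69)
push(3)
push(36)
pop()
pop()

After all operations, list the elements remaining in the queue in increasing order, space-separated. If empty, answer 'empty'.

Answer: 36 69 81

Derivation:
push(16): heap contents = [16]
push(11): heap contents = [11, 16]
push(81): heap contents = [11, 16, 81]
pop() → 11: heap contents = [16, 81]
push(69): heap contents = [16, 69, 81]
push(3): heap contents = [3, 16, 69, 81]
push(36): heap contents = [3, 16, 36, 69, 81]
pop() → 3: heap contents = [16, 36, 69, 81]
pop() → 16: heap contents = [36, 69, 81]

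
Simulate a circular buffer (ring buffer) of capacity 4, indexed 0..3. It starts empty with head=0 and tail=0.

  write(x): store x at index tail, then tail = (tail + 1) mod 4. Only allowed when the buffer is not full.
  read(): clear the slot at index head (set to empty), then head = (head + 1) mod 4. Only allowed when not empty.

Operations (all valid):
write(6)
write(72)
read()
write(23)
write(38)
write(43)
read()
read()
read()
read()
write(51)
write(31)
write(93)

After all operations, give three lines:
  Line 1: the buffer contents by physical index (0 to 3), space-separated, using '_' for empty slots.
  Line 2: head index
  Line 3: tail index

write(6): buf=[6 _ _ _], head=0, tail=1, size=1
write(72): buf=[6 72 _ _], head=0, tail=2, size=2
read(): buf=[_ 72 _ _], head=1, tail=2, size=1
write(23): buf=[_ 72 23 _], head=1, tail=3, size=2
write(38): buf=[_ 72 23 38], head=1, tail=0, size=3
write(43): buf=[43 72 23 38], head=1, tail=1, size=4
read(): buf=[43 _ 23 38], head=2, tail=1, size=3
read(): buf=[43 _ _ 38], head=3, tail=1, size=2
read(): buf=[43 _ _ _], head=0, tail=1, size=1
read(): buf=[_ _ _ _], head=1, tail=1, size=0
write(51): buf=[_ 51 _ _], head=1, tail=2, size=1
write(31): buf=[_ 51 31 _], head=1, tail=3, size=2
write(93): buf=[_ 51 31 93], head=1, tail=0, size=3

Answer: _ 51 31 93
1
0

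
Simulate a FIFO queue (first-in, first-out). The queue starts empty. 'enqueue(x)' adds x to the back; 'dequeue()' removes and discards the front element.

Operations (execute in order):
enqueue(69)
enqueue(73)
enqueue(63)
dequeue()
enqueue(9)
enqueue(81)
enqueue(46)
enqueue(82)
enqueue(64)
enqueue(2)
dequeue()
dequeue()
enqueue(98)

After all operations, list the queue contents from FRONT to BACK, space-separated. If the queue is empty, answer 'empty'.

Answer: 9 81 46 82 64 2 98

Derivation:
enqueue(69): [69]
enqueue(73): [69, 73]
enqueue(63): [69, 73, 63]
dequeue(): [73, 63]
enqueue(9): [73, 63, 9]
enqueue(81): [73, 63, 9, 81]
enqueue(46): [73, 63, 9, 81, 46]
enqueue(82): [73, 63, 9, 81, 46, 82]
enqueue(64): [73, 63, 9, 81, 46, 82, 64]
enqueue(2): [73, 63, 9, 81, 46, 82, 64, 2]
dequeue(): [63, 9, 81, 46, 82, 64, 2]
dequeue(): [9, 81, 46, 82, 64, 2]
enqueue(98): [9, 81, 46, 82, 64, 2, 98]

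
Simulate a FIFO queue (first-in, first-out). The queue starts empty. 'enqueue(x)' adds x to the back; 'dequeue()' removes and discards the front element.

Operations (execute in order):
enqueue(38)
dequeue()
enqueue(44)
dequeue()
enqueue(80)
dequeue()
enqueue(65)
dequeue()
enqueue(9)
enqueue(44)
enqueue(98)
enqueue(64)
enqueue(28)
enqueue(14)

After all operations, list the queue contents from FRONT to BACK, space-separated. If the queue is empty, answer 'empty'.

Answer: 9 44 98 64 28 14

Derivation:
enqueue(38): [38]
dequeue(): []
enqueue(44): [44]
dequeue(): []
enqueue(80): [80]
dequeue(): []
enqueue(65): [65]
dequeue(): []
enqueue(9): [9]
enqueue(44): [9, 44]
enqueue(98): [9, 44, 98]
enqueue(64): [9, 44, 98, 64]
enqueue(28): [9, 44, 98, 64, 28]
enqueue(14): [9, 44, 98, 64, 28, 14]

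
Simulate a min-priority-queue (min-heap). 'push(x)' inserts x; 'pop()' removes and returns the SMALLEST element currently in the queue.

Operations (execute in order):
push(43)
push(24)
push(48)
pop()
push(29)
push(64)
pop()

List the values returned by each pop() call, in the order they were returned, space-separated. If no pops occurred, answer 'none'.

push(43): heap contents = [43]
push(24): heap contents = [24, 43]
push(48): heap contents = [24, 43, 48]
pop() → 24: heap contents = [43, 48]
push(29): heap contents = [29, 43, 48]
push(64): heap contents = [29, 43, 48, 64]
pop() → 29: heap contents = [43, 48, 64]

Answer: 24 29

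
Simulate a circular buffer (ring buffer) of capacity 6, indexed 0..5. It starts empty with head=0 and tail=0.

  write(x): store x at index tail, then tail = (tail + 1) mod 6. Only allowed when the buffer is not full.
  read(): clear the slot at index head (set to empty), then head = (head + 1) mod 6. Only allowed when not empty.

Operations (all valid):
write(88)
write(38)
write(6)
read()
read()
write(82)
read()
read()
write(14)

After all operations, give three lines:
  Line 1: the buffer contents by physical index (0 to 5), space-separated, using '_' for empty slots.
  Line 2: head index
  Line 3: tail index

Answer: _ _ _ _ 14 _
4
5

Derivation:
write(88): buf=[88 _ _ _ _ _], head=0, tail=1, size=1
write(38): buf=[88 38 _ _ _ _], head=0, tail=2, size=2
write(6): buf=[88 38 6 _ _ _], head=0, tail=3, size=3
read(): buf=[_ 38 6 _ _ _], head=1, tail=3, size=2
read(): buf=[_ _ 6 _ _ _], head=2, tail=3, size=1
write(82): buf=[_ _ 6 82 _ _], head=2, tail=4, size=2
read(): buf=[_ _ _ 82 _ _], head=3, tail=4, size=1
read(): buf=[_ _ _ _ _ _], head=4, tail=4, size=0
write(14): buf=[_ _ _ _ 14 _], head=4, tail=5, size=1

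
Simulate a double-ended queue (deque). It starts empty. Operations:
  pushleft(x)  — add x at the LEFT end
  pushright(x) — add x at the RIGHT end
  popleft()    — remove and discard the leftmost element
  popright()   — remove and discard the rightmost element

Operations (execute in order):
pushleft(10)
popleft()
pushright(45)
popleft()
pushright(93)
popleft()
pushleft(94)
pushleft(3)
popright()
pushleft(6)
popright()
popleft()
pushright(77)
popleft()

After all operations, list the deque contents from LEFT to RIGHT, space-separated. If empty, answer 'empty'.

pushleft(10): [10]
popleft(): []
pushright(45): [45]
popleft(): []
pushright(93): [93]
popleft(): []
pushleft(94): [94]
pushleft(3): [3, 94]
popright(): [3]
pushleft(6): [6, 3]
popright(): [6]
popleft(): []
pushright(77): [77]
popleft(): []

Answer: empty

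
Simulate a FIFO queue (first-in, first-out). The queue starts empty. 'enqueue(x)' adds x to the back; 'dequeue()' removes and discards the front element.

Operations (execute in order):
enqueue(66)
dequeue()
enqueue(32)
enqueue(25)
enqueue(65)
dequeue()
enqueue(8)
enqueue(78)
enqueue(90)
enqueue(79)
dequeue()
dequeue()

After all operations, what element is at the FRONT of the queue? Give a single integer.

enqueue(66): queue = [66]
dequeue(): queue = []
enqueue(32): queue = [32]
enqueue(25): queue = [32, 25]
enqueue(65): queue = [32, 25, 65]
dequeue(): queue = [25, 65]
enqueue(8): queue = [25, 65, 8]
enqueue(78): queue = [25, 65, 8, 78]
enqueue(90): queue = [25, 65, 8, 78, 90]
enqueue(79): queue = [25, 65, 8, 78, 90, 79]
dequeue(): queue = [65, 8, 78, 90, 79]
dequeue(): queue = [8, 78, 90, 79]

Answer: 8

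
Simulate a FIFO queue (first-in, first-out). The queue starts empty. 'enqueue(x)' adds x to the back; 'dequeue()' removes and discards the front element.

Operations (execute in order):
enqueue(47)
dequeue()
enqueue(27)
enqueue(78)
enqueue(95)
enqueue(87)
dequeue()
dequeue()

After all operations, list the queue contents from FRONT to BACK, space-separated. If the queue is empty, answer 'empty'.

Answer: 95 87

Derivation:
enqueue(47): [47]
dequeue(): []
enqueue(27): [27]
enqueue(78): [27, 78]
enqueue(95): [27, 78, 95]
enqueue(87): [27, 78, 95, 87]
dequeue(): [78, 95, 87]
dequeue(): [95, 87]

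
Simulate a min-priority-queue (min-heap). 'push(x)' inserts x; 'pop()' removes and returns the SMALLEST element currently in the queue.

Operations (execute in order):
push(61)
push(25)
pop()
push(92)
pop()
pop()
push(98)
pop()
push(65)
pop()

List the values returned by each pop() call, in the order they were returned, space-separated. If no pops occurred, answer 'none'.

push(61): heap contents = [61]
push(25): heap contents = [25, 61]
pop() → 25: heap contents = [61]
push(92): heap contents = [61, 92]
pop() → 61: heap contents = [92]
pop() → 92: heap contents = []
push(98): heap contents = [98]
pop() → 98: heap contents = []
push(65): heap contents = [65]
pop() → 65: heap contents = []

Answer: 25 61 92 98 65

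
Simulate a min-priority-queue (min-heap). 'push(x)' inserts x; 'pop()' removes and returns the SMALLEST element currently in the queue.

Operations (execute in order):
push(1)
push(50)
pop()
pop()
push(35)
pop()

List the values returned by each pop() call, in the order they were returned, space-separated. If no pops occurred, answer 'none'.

Answer: 1 50 35

Derivation:
push(1): heap contents = [1]
push(50): heap contents = [1, 50]
pop() → 1: heap contents = [50]
pop() → 50: heap contents = []
push(35): heap contents = [35]
pop() → 35: heap contents = []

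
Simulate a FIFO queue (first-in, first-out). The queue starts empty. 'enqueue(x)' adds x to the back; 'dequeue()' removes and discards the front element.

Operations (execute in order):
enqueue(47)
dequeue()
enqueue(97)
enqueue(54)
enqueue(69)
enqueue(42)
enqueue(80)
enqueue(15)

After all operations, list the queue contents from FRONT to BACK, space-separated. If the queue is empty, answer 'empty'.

Answer: 97 54 69 42 80 15

Derivation:
enqueue(47): [47]
dequeue(): []
enqueue(97): [97]
enqueue(54): [97, 54]
enqueue(69): [97, 54, 69]
enqueue(42): [97, 54, 69, 42]
enqueue(80): [97, 54, 69, 42, 80]
enqueue(15): [97, 54, 69, 42, 80, 15]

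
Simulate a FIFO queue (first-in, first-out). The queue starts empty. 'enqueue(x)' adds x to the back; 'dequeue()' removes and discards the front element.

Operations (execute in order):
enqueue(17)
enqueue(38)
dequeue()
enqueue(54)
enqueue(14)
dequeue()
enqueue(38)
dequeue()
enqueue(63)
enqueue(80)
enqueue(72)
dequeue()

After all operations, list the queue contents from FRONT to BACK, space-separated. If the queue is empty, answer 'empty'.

Answer: 38 63 80 72

Derivation:
enqueue(17): [17]
enqueue(38): [17, 38]
dequeue(): [38]
enqueue(54): [38, 54]
enqueue(14): [38, 54, 14]
dequeue(): [54, 14]
enqueue(38): [54, 14, 38]
dequeue(): [14, 38]
enqueue(63): [14, 38, 63]
enqueue(80): [14, 38, 63, 80]
enqueue(72): [14, 38, 63, 80, 72]
dequeue(): [38, 63, 80, 72]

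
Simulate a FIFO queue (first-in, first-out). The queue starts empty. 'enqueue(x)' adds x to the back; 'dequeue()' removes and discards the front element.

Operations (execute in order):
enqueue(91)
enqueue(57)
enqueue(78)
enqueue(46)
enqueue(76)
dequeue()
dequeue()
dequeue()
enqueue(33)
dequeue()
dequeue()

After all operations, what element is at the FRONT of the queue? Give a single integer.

enqueue(91): queue = [91]
enqueue(57): queue = [91, 57]
enqueue(78): queue = [91, 57, 78]
enqueue(46): queue = [91, 57, 78, 46]
enqueue(76): queue = [91, 57, 78, 46, 76]
dequeue(): queue = [57, 78, 46, 76]
dequeue(): queue = [78, 46, 76]
dequeue(): queue = [46, 76]
enqueue(33): queue = [46, 76, 33]
dequeue(): queue = [76, 33]
dequeue(): queue = [33]

Answer: 33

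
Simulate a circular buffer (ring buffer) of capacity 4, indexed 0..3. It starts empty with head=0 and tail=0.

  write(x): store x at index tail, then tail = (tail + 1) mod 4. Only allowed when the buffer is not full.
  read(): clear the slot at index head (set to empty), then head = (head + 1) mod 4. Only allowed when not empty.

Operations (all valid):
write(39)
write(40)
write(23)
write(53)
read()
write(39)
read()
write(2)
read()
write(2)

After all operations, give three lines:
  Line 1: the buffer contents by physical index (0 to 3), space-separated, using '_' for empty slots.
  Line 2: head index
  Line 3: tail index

Answer: 39 2 2 53
3
3

Derivation:
write(39): buf=[39 _ _ _], head=0, tail=1, size=1
write(40): buf=[39 40 _ _], head=0, tail=2, size=2
write(23): buf=[39 40 23 _], head=0, tail=3, size=3
write(53): buf=[39 40 23 53], head=0, tail=0, size=4
read(): buf=[_ 40 23 53], head=1, tail=0, size=3
write(39): buf=[39 40 23 53], head=1, tail=1, size=4
read(): buf=[39 _ 23 53], head=2, tail=1, size=3
write(2): buf=[39 2 23 53], head=2, tail=2, size=4
read(): buf=[39 2 _ 53], head=3, tail=2, size=3
write(2): buf=[39 2 2 53], head=3, tail=3, size=4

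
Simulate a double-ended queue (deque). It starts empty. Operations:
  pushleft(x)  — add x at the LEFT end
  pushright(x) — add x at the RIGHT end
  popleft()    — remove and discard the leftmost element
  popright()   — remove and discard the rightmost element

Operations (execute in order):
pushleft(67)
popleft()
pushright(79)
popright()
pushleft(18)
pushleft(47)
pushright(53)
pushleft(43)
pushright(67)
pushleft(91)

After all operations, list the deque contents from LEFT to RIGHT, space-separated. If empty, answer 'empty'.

pushleft(67): [67]
popleft(): []
pushright(79): [79]
popright(): []
pushleft(18): [18]
pushleft(47): [47, 18]
pushright(53): [47, 18, 53]
pushleft(43): [43, 47, 18, 53]
pushright(67): [43, 47, 18, 53, 67]
pushleft(91): [91, 43, 47, 18, 53, 67]

Answer: 91 43 47 18 53 67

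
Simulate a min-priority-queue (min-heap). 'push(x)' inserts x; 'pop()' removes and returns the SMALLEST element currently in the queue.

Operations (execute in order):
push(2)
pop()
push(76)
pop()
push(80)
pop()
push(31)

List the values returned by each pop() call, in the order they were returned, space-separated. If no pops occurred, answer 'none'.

Answer: 2 76 80

Derivation:
push(2): heap contents = [2]
pop() → 2: heap contents = []
push(76): heap contents = [76]
pop() → 76: heap contents = []
push(80): heap contents = [80]
pop() → 80: heap contents = []
push(31): heap contents = [31]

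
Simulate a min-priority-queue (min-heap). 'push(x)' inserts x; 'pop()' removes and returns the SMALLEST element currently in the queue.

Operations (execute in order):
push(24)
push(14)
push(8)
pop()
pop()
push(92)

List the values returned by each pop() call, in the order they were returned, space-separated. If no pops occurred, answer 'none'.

Answer: 8 14

Derivation:
push(24): heap contents = [24]
push(14): heap contents = [14, 24]
push(8): heap contents = [8, 14, 24]
pop() → 8: heap contents = [14, 24]
pop() → 14: heap contents = [24]
push(92): heap contents = [24, 92]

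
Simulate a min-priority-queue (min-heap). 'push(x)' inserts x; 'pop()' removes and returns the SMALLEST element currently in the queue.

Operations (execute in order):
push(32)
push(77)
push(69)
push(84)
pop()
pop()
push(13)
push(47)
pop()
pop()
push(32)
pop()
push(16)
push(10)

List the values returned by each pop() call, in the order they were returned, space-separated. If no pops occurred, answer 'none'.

push(32): heap contents = [32]
push(77): heap contents = [32, 77]
push(69): heap contents = [32, 69, 77]
push(84): heap contents = [32, 69, 77, 84]
pop() → 32: heap contents = [69, 77, 84]
pop() → 69: heap contents = [77, 84]
push(13): heap contents = [13, 77, 84]
push(47): heap contents = [13, 47, 77, 84]
pop() → 13: heap contents = [47, 77, 84]
pop() → 47: heap contents = [77, 84]
push(32): heap contents = [32, 77, 84]
pop() → 32: heap contents = [77, 84]
push(16): heap contents = [16, 77, 84]
push(10): heap contents = [10, 16, 77, 84]

Answer: 32 69 13 47 32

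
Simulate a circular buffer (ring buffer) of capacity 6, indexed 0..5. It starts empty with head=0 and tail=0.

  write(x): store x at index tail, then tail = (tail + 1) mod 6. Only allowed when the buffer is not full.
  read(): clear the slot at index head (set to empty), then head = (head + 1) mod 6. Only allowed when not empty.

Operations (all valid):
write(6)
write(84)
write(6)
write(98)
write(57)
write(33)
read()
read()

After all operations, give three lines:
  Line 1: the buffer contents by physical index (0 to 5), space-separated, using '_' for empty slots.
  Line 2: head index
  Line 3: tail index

write(6): buf=[6 _ _ _ _ _], head=0, tail=1, size=1
write(84): buf=[6 84 _ _ _ _], head=0, tail=2, size=2
write(6): buf=[6 84 6 _ _ _], head=0, tail=3, size=3
write(98): buf=[6 84 6 98 _ _], head=0, tail=4, size=4
write(57): buf=[6 84 6 98 57 _], head=0, tail=5, size=5
write(33): buf=[6 84 6 98 57 33], head=0, tail=0, size=6
read(): buf=[_ 84 6 98 57 33], head=1, tail=0, size=5
read(): buf=[_ _ 6 98 57 33], head=2, tail=0, size=4

Answer: _ _ 6 98 57 33
2
0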